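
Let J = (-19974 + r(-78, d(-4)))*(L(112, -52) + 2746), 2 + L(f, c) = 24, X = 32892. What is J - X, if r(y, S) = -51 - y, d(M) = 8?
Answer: -55246188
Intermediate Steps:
L(f, c) = 22 (L(f, c) = -2 + 24 = 22)
J = -55213296 (J = (-19974 + (-51 - 1*(-78)))*(22 + 2746) = (-19974 + (-51 + 78))*2768 = (-19974 + 27)*2768 = -19947*2768 = -55213296)
J - X = -55213296 - 1*32892 = -55213296 - 32892 = -55246188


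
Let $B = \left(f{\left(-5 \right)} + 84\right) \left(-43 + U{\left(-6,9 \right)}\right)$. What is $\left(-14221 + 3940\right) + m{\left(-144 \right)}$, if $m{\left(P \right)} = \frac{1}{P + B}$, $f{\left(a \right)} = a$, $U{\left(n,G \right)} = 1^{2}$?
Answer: $- \frac{35592823}{3462} \approx -10281.0$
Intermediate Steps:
$U{\left(n,G \right)} = 1$
$B = -3318$ ($B = \left(-5 + 84\right) \left(-43 + 1\right) = 79 \left(-42\right) = -3318$)
$m{\left(P \right)} = \frac{1}{-3318 + P}$ ($m{\left(P \right)} = \frac{1}{P - 3318} = \frac{1}{-3318 + P}$)
$\left(-14221 + 3940\right) + m{\left(-144 \right)} = \left(-14221 + 3940\right) + \frac{1}{-3318 - 144} = -10281 + \frac{1}{-3462} = -10281 - \frac{1}{3462} = - \frac{35592823}{3462}$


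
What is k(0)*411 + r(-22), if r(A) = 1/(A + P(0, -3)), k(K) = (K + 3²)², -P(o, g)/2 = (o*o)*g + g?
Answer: 532655/16 ≈ 33291.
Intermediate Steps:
P(o, g) = -2*g - 2*g*o² (P(o, g) = -2*((o*o)*g + g) = -2*(o²*g + g) = -2*(g*o² + g) = -2*(g + g*o²) = -2*g - 2*g*o²)
k(K) = (9 + K)² (k(K) = (K + 9)² = (9 + K)²)
r(A) = 1/(6 + A) (r(A) = 1/(A - 2*(-3)*(1 + 0²)) = 1/(A - 2*(-3)*(1 + 0)) = 1/(A - 2*(-3)*1) = 1/(A + 6) = 1/(6 + A))
k(0)*411 + r(-22) = (9 + 0)²*411 + 1/(6 - 22) = 9²*411 + 1/(-16) = 81*411 - 1/16 = 33291 - 1/16 = 532655/16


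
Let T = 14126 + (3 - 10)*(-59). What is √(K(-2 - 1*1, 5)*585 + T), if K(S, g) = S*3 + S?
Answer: √7519 ≈ 86.712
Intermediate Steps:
K(S, g) = 4*S (K(S, g) = 3*S + S = 4*S)
T = 14539 (T = 14126 - 7*(-59) = 14126 + 413 = 14539)
√(K(-2 - 1*1, 5)*585 + T) = √((4*(-2 - 1*1))*585 + 14539) = √((4*(-2 - 1))*585 + 14539) = √((4*(-3))*585 + 14539) = √(-12*585 + 14539) = √(-7020 + 14539) = √7519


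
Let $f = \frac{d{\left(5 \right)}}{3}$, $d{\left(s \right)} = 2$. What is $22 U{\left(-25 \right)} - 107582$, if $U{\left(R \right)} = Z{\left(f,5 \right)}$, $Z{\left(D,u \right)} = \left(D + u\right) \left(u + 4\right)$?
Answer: $-106460$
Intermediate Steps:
$f = \frac{2}{3} \approx 0.66667$
$Z{\left(D,u \right)} = \left(4 + u\right) \left(D + u\right)$ ($Z{\left(D,u \right)} = \left(D + u\right) \left(4 + u\right) = \left(4 + u\right) \left(D + u\right)$)
$U{\left(R \right)} = 51$ ($U{\left(R \right)} = 5^{2} + 4 \cdot \frac{2}{3} + 4 \cdot 5 + \frac{2}{3} \cdot 5 = 25 + \frac{8}{3} + 20 + \frac{10}{3} = 51$)
$22 U{\left(-25 \right)} - 107582 = 22 \cdot 51 - 107582 = 1122 - 107582 = -106460$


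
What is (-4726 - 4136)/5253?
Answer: -2954/1751 ≈ -1.6870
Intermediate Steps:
(-4726 - 4136)/5253 = -8862*1/5253 = -2954/1751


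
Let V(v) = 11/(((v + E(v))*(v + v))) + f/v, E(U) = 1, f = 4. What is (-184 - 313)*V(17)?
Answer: -77035/612 ≈ -125.87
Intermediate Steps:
V(v) = 4/v + 11/(2*v*(1 + v)) (V(v) = 11/(((v + 1)*(v + v))) + 4/v = 11/(((1 + v)*(2*v))) + 4/v = 11/((2*v*(1 + v))) + 4/v = 11*(1/(2*v*(1 + v))) + 4/v = 11/(2*v*(1 + v)) + 4/v = 4/v + 11/(2*v*(1 + v)))
(-184 - 313)*V(17) = (-184 - 313)*((1/2)*(19 + 8*17)/(17*(1 + 17))) = -497*(19 + 136)/(2*17*18) = -497*155/(2*17*18) = -497*155/612 = -77035/612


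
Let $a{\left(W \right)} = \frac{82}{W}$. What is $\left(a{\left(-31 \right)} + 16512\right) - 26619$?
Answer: $- \frac{313399}{31} \approx -10110.0$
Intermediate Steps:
$\left(a{\left(-31 \right)} + 16512\right) - 26619 = \left(\frac{82}{-31} + 16512\right) - 26619 = \left(82 \left(- \frac{1}{31}\right) + 16512\right) - 26619 = \left(- \frac{82}{31} + 16512\right) - 26619 = \frac{511790}{31} - 26619 = - \frac{313399}{31}$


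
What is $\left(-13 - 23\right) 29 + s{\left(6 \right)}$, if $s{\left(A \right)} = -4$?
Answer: $-1048$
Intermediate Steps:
$\left(-13 - 23\right) 29 + s{\left(6 \right)} = \left(-13 - 23\right) 29 - 4 = \left(-36\right) 29 - 4 = -1044 - 4 = -1048$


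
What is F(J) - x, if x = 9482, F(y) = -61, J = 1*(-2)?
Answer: -9543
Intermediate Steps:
J = -2
F(J) - x = -61 - 1*9482 = -61 - 9482 = -9543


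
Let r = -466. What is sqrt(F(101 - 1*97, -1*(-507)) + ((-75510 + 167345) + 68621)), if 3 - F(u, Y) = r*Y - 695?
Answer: 2*sqrt(99354) ≈ 630.41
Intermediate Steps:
F(u, Y) = 698 + 466*Y (F(u, Y) = 3 - (-466*Y - 695) = 3 - (-695 - 466*Y) = 3 + (695 + 466*Y) = 698 + 466*Y)
sqrt(F(101 - 1*97, -1*(-507)) + ((-75510 + 167345) + 68621)) = sqrt((698 + 466*(-1*(-507))) + ((-75510 + 167345) + 68621)) = sqrt((698 + 466*507) + (91835 + 68621)) = sqrt((698 + 236262) + 160456) = sqrt(236960 + 160456) = sqrt(397416) = 2*sqrt(99354)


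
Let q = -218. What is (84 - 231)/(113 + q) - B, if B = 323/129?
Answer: -712/645 ≈ -1.1039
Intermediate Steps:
B = 323/129 (B = 323*(1/129) = 323/129 ≈ 2.5039)
(84 - 231)/(113 + q) - B = (84 - 231)/(113 - 218) - 1*323/129 = -147/(-105) - 323/129 = -147*(-1/105) - 323/129 = 7/5 - 323/129 = -712/645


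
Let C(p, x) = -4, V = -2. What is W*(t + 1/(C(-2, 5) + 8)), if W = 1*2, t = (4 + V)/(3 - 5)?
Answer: -3/2 ≈ -1.5000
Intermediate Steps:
t = -1 (t = (4 - 2)/(3 - 5) = 2/(-2) = 2*(-1/2) = -1)
W = 2
W*(t + 1/(C(-2, 5) + 8)) = 2*(-1 + 1/(-4 + 8)) = 2*(-1 + 1/4) = 2*(-3/4) = -3/2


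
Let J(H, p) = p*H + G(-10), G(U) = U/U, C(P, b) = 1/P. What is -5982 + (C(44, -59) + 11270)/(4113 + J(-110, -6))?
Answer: -1256059111/210056 ≈ -5979.6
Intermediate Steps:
G(U) = 1
J(H, p) = 1 + H*p (J(H, p) = p*H + 1 = H*p + 1 = 1 + H*p)
-5982 + (C(44, -59) + 11270)/(4113 + J(-110, -6)) = -5982 + (1/44 + 11270)/(4113 + (1 - 110*(-6))) = -5982 + (1/44 + 11270)/(4113 + (1 + 660)) = -5982 + 495881/(44*(4113 + 661)) = -5982 + (495881/44)/4774 = -5982 + (495881/44)*(1/4774) = -5982 + 495881/210056 = -1256059111/210056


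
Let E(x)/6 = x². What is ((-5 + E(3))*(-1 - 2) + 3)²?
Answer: 20736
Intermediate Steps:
E(x) = 6*x²
((-5 + E(3))*(-1 - 2) + 3)² = ((-5 + 6*3²)*(-1 - 2) + 3)² = ((-5 + 6*9)*(-3) + 3)² = ((-5 + 54)*(-3) + 3)² = (49*(-3) + 3)² = (-147 + 3)² = (-144)² = 20736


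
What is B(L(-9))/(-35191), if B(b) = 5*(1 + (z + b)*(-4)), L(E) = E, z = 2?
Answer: -145/35191 ≈ -0.0041204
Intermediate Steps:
B(b) = -35 - 20*b (B(b) = 5*(1 + (2 + b)*(-4)) = 5*(1 + (-8 - 4*b)) = 5*(-7 - 4*b) = -35 - 20*b)
B(L(-9))/(-35191) = (-35 - 20*(-9))/(-35191) = (-35 + 180)*(-1/35191) = 145*(-1/35191) = -145/35191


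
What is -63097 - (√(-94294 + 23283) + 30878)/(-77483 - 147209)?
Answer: -7088680123/112346 + I*√71011/224692 ≈ -63097.0 + 0.001186*I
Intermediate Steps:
-63097 - (√(-94294 + 23283) + 30878)/(-77483 - 147209) = -63097 - (√(-71011) + 30878)/(-224692) = -63097 - (I*√71011 + 30878)*(-1)/224692 = -63097 - (30878 + I*√71011)*(-1)/224692 = -63097 - (-15439/112346 - I*√71011/224692) = -63097 + (15439/112346 + I*√71011/224692) = -7088680123/112346 + I*√71011/224692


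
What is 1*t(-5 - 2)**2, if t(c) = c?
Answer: 49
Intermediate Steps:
1*t(-5 - 2)**2 = 1*(-5 - 2)**2 = 1*(-7)**2 = 1*49 = 49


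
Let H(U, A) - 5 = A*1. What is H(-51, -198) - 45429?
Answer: -45622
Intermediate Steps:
H(U, A) = 5 + A (H(U, A) = 5 + A*1 = 5 + A)
H(-51, -198) - 45429 = (5 - 198) - 45429 = -193 - 45429 = -45622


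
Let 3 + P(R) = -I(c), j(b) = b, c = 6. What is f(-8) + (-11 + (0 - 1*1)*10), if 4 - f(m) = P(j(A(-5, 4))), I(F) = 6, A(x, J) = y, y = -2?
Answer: -8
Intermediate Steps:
A(x, J) = -2
P(R) = -9 (P(R) = -3 - 1*6 = -3 - 6 = -9)
f(m) = 13 (f(m) = 4 - 1*(-9) = 4 + 9 = 13)
f(-8) + (-11 + (0 - 1*1)*10) = 13 + (-11 + (0 - 1*1)*10) = 13 + (-11 + (0 - 1)*10) = 13 + (-11 - 1*10) = 13 + (-11 - 10) = 13 - 21 = -8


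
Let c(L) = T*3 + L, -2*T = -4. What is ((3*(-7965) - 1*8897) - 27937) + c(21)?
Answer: -60702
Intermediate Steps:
T = 2 (T = -½*(-4) = 2)
c(L) = 6 + L (c(L) = 2*3 + L = 6 + L)
((3*(-7965) - 1*8897) - 27937) + c(21) = ((3*(-7965) - 1*8897) - 27937) + (6 + 21) = ((-23895 - 8897) - 27937) + 27 = (-32792 - 27937) + 27 = -60729 + 27 = -60702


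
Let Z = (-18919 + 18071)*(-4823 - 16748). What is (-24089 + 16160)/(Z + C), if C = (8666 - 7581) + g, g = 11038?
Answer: -7929/18304331 ≈ -0.00043318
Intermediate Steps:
Z = 18292208 (Z = -848*(-21571) = 18292208)
C = 12123 (C = (8666 - 7581) + 11038 = 1085 + 11038 = 12123)
(-24089 + 16160)/(Z + C) = (-24089 + 16160)/(18292208 + 12123) = -7929/18304331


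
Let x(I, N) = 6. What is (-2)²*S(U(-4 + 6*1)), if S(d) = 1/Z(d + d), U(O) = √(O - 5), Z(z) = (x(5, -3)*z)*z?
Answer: -1/18 ≈ -0.055556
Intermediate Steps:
Z(z) = 6*z² (Z(z) = (6*z)*z = 6*z²)
U(O) = √(-5 + O)
S(d) = 1/(24*d²) (S(d) = 1/(6*(d + d)²) = 1/(6*(2*d)²) = 1/(6*(4*d²)) = 1/(24*d²))
(-2)²*S(U(-4 + 6*1)) = (-2)²*(1/(24*(√(-5 + (-4 + 6*1)))²)) = 4*(1/(24*(√(-5 + (-4 + 6)))²)) = 4*(1/(24*(√(-5 + 2))²)) = 4*(1/(24*(√(-3))²)) = 4*(1/(24*(I*√3)²)) = 4*((1/24)*(-⅓)) = 4*(-1/72) = -1/18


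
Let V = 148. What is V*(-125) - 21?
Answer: -18521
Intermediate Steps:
V*(-125) - 21 = 148*(-125) - 21 = -18500 - 21 = -18521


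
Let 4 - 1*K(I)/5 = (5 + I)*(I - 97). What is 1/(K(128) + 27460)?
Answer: 1/6865 ≈ 0.00014567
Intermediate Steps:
K(I) = 20 - 5*(-97 + I)*(5 + I) (K(I) = 20 - 5*(5 + I)*(I - 97) = 20 - 5*(5 + I)*(-97 + I) = 20 - 5*(-97 + I)*(5 + I))
1/(K(128) + 27460) = 1/((2445 - 5*128² + 460*128) + 27460) = 1/((2445 - 5*16384 + 58880) + 27460) = 1/((2445 - 81920 + 58880) + 27460) = 1/(-20595 + 27460) = 1/6865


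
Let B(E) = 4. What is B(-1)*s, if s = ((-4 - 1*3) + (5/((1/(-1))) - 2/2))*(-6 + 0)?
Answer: 312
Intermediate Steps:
s = 78 (s = ((-4 - 3) + (5/((1*(-1))) - 2*½))*(-6) = (-7 + (5/(-1) - 1))*(-6) = (-7 + (5*(-1) - 1))*(-6) = (-7 + (-5 - 1))*(-6) = (-7 - 6)*(-6) = -13*(-6) = 78)
B(-1)*s = 4*78 = 312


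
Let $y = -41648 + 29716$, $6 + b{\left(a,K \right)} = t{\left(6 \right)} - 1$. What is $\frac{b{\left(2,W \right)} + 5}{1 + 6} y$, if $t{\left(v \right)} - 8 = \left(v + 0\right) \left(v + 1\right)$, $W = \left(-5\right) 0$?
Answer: $- \frac{572736}{7} \approx -81819.0$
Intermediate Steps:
$W = 0$
$t{\left(v \right)} = 8 + v \left(1 + v\right)$ ($t{\left(v \right)} = 8 + \left(v + 0\right) \left(v + 1\right) = 8 + v \left(1 + v\right)$)
$b{\left(a,K \right)} = 43$ ($b{\left(a,K \right)} = -6 + \left(\left(8 + 6 + 6^{2}\right) - 1\right) = -6 + \left(\left(8 + 6 + 36\right) - 1\right) = -6 + \left(50 - 1\right) = -6 + 49 = 43$)
$y = -11932$
$\frac{b{\left(2,W \right)} + 5}{1 + 6} y = \frac{43 + 5}{1 + 6} \left(-11932\right) = \frac{48}{7} \left(-11932\right) = - \frac{572736}{7}$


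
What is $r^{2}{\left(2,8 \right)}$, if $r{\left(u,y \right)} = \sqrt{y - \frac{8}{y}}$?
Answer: $7$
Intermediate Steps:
$r^{2}{\left(2,8 \right)} = \left(\sqrt{8 - \frac{8}{8}}\right)^{2} = \left(\sqrt{8 - 1}\right)^{2} = \left(\sqrt{7}\right)^{2} = 7$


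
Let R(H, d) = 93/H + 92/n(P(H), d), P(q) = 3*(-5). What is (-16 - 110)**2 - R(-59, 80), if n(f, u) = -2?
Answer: 939491/59 ≈ 15924.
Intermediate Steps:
P(q) = -15
R(H, d) = -46 + 93/H (R(H, d) = 93/H + 92/(-2) = 93/H + 92*(-1/2) = 93/H - 46 = -46 + 93/H)
(-16 - 110)**2 - R(-59, 80) = (-16 - 110)**2 - (-46 + 93/(-59)) = (-126)**2 - (-46 + 93*(-1/59)) = 15876 - (-46 - 93/59) = 15876 - 1*(-2807/59) = 15876 + 2807/59 = 939491/59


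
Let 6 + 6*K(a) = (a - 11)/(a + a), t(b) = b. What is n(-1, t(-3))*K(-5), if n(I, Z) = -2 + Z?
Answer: 11/3 ≈ 3.6667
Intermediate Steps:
K(a) = -1 + (-11 + a)/(12*a) (K(a) = -1 + ((a - 11)/(a + a))/6 = -1 + ((-11 + a)/((2*a)))/6 = -1 + ((-11 + a)*(1/(2*a)))/6 = -1 + ((-11 + a)/(2*a))/6 = -1 + (-11 + a)/(12*a))
n(-1, t(-3))*K(-5) = (-2 - 3)*((11/12)*(-1 - 1*(-5))/(-5)) = -55*(-1)*(-1 + 5)/(12*5) = -55*(-1)*4/(12*5) = -5*(-11/15) = 11/3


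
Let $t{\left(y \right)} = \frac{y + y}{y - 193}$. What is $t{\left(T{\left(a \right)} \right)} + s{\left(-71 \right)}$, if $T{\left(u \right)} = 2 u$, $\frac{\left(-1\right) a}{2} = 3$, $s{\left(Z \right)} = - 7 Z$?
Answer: $\frac{101909}{205} \approx 497.12$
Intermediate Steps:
$a = -6$ ($a = \left(-2\right) 3 = -6$)
$t{\left(y \right)} = \frac{2 y}{-193 + y}$
$t{\left(T{\left(a \right)} \right)} + s{\left(-71 \right)} = \frac{2 \cdot 2 \left(-6\right)}{-193 + 2 \left(-6\right)} - -497 = 2 \left(-12\right) \frac{1}{-193 - 12} + 497 = 2 \left(-12\right) \frac{1}{-205} + 497 = 2 \left(-12\right) \left(- \frac{1}{205}\right) + 497 = \frac{24}{205} + 497 = \frac{101909}{205}$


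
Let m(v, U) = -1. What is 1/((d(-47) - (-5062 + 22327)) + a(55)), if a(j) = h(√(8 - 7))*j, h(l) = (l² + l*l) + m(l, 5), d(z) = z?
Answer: -1/17257 ≈ -5.7947e-5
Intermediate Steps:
h(l) = -1 + 2*l² (h(l) = (l² + l*l) - 1 = (l² + l²) - 1 = 2*l² - 1 = -1 + 2*l²)
a(j) = j (a(j) = (-1 + 2*(√(8 - 7))²)*j = (-1 + 2*(√1)²)*j = (-1 + 2*1²)*j = (-1 + 2*1)*j = (-1 + 2)*j = 1*j = j)
1/((d(-47) - (-5062 + 22327)) + a(55)) = 1/((-47 - (-5062 + 22327)) + 55) = 1/((-47 - 1*17265) + 55) = 1/((-47 - 17265) + 55) = 1/(-17312 + 55) = 1/(-17257) = -1/17257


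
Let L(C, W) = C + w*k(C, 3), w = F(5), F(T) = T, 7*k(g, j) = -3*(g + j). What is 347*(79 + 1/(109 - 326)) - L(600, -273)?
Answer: 6098469/217 ≈ 28104.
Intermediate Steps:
k(g, j) = -3*g/7 - 3*j/7 (k(g, j) = (-3*(g + j))/7 = (-3*g - 3*j)/7 = -3*g/7 - 3*j/7)
w = 5
L(C, W) = -45/7 - 8*C/7 (L(C, W) = C + 5*(-3*C/7 - 3/7*3) = C + 5*(-3*C/7 - 9/7) = C + 5*(-9/7 - 3*C/7) = C + (-45/7 - 15*C/7) = -45/7 - 8*C/7)
347*(79 + 1/(109 - 326)) - L(600, -273) = 347*(79 + 1/(109 - 326)) - (-45/7 - 8/7*600) = 347*(79 + 1/(-217)) - (-45/7 - 4800/7) = 347*(79 - 1/217) - 1*(-4845/7) = 347*(17142/217) + 4845/7 = 5948274/217 + 4845/7 = 6098469/217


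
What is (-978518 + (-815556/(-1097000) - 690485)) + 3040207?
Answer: 376052900889/274250 ≈ 1.3712e+6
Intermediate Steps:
(-978518 + (-815556/(-1097000) - 690485)) + 3040207 = (-978518 + (-815556*(-1/1097000) - 690485)) + 3040207 = (-978518 + (203889/274250 - 690485)) + 3040207 = (-978518 - 189365307361/274250) + 3040207 = -457723868861/274250 + 3040207 = 376052900889/274250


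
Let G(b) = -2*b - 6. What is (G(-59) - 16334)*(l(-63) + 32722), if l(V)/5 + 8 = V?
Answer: -525057474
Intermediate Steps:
l(V) = -40 + 5*V
G(b) = -6 - 2*b
(G(-59) - 16334)*(l(-63) + 32722) = ((-6 - 2*(-59)) - 16334)*((-40 + 5*(-63)) + 32722) = ((-6 + 118) - 16334)*((-40 - 315) + 32722) = (112 - 16334)*(-355 + 32722) = -16222*32367 = -525057474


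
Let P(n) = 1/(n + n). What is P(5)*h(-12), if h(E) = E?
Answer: -6/5 ≈ -1.2000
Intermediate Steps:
P(n) = 1/(2*n)
P(5)*h(-12) = ((1/2)/5)*(-12) = ((1/2)*(1/5))*(-12) = (1/10)*(-12) = -6/5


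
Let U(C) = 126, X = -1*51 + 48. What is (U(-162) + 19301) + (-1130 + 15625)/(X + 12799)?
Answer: 248602387/12796 ≈ 19428.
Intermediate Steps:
X = -3 (X = -51 + 48 = -3)
(U(-162) + 19301) + (-1130 + 15625)/(X + 12799) = (126 + 19301) + (-1130 + 15625)/(-3 + 12799) = 19427 + 14495/12796 = 248602387/12796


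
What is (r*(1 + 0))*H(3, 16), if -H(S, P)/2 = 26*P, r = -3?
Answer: 2496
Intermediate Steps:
H(S, P) = -52*P
(r*(1 + 0))*H(3, 16) = (-3*(1 + 0))*(-52*16) = -3*1*(-832) = -3*(-832) = 2496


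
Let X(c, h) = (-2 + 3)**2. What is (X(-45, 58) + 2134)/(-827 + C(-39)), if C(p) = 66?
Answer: -2135/761 ≈ -2.8055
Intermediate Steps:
X(c, h) = 1 (X(c, h) = 1**2 = 1)
(X(-45, 58) + 2134)/(-827 + C(-39)) = (1 + 2134)/(-827 + 66) = 2135/(-761) = 2135*(-1/761) = -2135/761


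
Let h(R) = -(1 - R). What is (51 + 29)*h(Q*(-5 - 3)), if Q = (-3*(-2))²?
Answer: -23120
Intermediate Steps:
Q = 36 (Q = 6² = 36)
h(R) = -1 + R
(51 + 29)*h(Q*(-5 - 3)) = (51 + 29)*(-1 + 36*(-5 - 3)) = 80*(-1 + 36*(-8)) = 80*(-1 - 288) = 80*(-289) = -23120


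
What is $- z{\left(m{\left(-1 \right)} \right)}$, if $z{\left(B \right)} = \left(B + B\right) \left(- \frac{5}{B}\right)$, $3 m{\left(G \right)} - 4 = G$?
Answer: $10$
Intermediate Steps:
$m{\left(G \right)} = \frac{4}{3} + \frac{G}{3}$
$z{\left(B \right)} = -10$ ($z{\left(B \right)} = 2 B \left(- \frac{5}{B}\right) = -10$)
$- z{\left(m{\left(-1 \right)} \right)} = \left(-1\right) \left(-10\right) = 10$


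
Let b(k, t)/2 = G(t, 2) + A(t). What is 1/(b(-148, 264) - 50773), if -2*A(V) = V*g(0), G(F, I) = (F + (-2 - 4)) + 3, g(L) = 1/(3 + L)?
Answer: -1/50339 ≈ -1.9865e-5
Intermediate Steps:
G(F, I) = -3 + F (G(F, I) = (F - 6) + 3 = (-6 + F) + 3 = -3 + F)
A(V) = -V/6 (A(V) = -V/(2*(3 + 0)) = -V/(2*3) = -V/6)
b(k, t) = -6 + 5*t/3 (b(k, t) = 2*((-3 + t) - t/6) = 2*(-3 + 5*t/6) = -6 + 5*t/3)
1/(b(-148, 264) - 50773) = 1/((-6 + (5/3)*264) - 50773) = 1/((-6 + 440) - 50773) = 1/(434 - 50773) = 1/(-50339) = -1/50339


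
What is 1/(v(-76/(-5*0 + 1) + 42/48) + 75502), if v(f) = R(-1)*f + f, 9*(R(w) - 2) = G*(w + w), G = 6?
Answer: 24/1809043 ≈ 1.3267e-5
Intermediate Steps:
R(w) = 2 + 4*w/3 (R(w) = 2 + (6*(w + w))/9 = 2 + (6*(2*w))/9 = 2 + (12*w)/9 = 2 + 4*w/3)
v(f) = 5*f/3 (v(f) = (2 + (4/3)*(-1))*f + f = (2 - 4/3)*f + f = 2*f/3 + f = 5*f/3)
1/(v(-76/(-5*0 + 1) + 42/48) + 75502) = 1/(5*(-76/(-5*0 + 1) + 42/48)/3 + 75502) = 1/(5*(-76/(0 + 1) + 42*(1/48))/3 + 75502) = 1/(5*(-76/1 + 7/8)/3 + 75502) = 1/(5*(-76*1 + 7/8)/3 + 75502) = 1/(5*(-76 + 7/8)/3 + 75502) = 1/((5/3)*(-601/8) + 75502) = 1/(-3005/24 + 75502) = 1/(1809043/24) = 24/1809043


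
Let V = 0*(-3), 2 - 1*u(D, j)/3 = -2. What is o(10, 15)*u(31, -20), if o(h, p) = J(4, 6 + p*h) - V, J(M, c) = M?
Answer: 48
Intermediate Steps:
u(D, j) = 12 (u(D, j) = 6 - 3*(-2) = 6 + 6 = 12)
V = 0
o(h, p) = 4 (o(h, p) = 4 - 1*0 = 4 + 0 = 4)
o(10, 15)*u(31, -20) = 4*12 = 48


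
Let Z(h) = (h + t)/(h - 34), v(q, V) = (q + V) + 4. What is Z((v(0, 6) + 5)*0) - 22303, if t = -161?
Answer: -758141/34 ≈ -22298.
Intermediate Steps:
v(q, V) = 4 + V + q (v(q, V) = (V + q) + 4 = 4 + V + q)
Z(h) = (-161 + h)/(-34 + h) (Z(h) = (h - 161)/(h - 34) = (-161 + h)/(-34 + h))
Z((v(0, 6) + 5)*0) - 22303 = (-161 + ((4 + 6 + 0) + 5)*0)/(-34 + ((4 + 6 + 0) + 5)*0) - 22303 = (-161 + (10 + 5)*0)/(-34 + (10 + 5)*0) - 22303 = (-161 + 15*0)/(-34 + 15*0) - 22303 = (-161 + 0)/(-34 + 0) - 22303 = -161/(-34) - 22303 = -1/34*(-161) - 22303 = 161/34 - 22303 = -758141/34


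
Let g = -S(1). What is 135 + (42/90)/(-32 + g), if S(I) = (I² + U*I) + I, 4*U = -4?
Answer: 66818/495 ≈ 134.99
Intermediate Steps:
U = -1 (U = (¼)*(-4) = -1)
S(I) = I² (S(I) = (I² - I) + I = I²)
g = -1 (g = -1*1² = -1*1 = -1)
135 + (42/90)/(-32 + g) = 135 + (42/90)/(-32 - 1) = 135 + (42*(1/90))/(-33) = 135 - 1/33*7/15 = 135 - 7/495 = 66818/495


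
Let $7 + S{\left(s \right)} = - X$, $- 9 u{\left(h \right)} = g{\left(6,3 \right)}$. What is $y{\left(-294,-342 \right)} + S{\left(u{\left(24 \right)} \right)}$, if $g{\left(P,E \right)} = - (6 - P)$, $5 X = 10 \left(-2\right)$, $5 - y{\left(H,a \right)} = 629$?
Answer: $-627$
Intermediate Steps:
$y{\left(H,a \right)} = -624$ ($y{\left(H,a \right)} = 5 - 629 = -624$)
$X = -4$ ($X = \frac{10 \left(-2\right)}{5} = \frac{1}{5} \left(-20\right) = -4$)
$g{\left(P,E \right)} = -6 + P$
$u{\left(h \right)} = 0$ ($u{\left(h \right)} = - \frac{-6 + 6}{9} = \left(- \frac{1}{9}\right) 0 = 0$)
$S{\left(s \right)} = -3$ ($S{\left(s \right)} = -7 - -4 = -7 + 4 = -3$)
$y{\left(-294,-342 \right)} + S{\left(u{\left(24 \right)} \right)} = -624 - 3 = -627$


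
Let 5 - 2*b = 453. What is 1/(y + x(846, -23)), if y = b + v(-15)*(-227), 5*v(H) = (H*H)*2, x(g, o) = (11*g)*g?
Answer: 1/7852222 ≈ 1.2735e-7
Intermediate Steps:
b = -224 (b = 5/2 - 1/2*453 = 5/2 - 453/2 = -224)
x(g, o) = 11*g**2
v(H) = 2*H**2/5 (v(H) = ((H*H)*2)/5 = (H**2*2)/5 = (2*H**2)/5 = 2*H**2/5)
y = -20654 (y = -224 + ((2/5)*(-15)**2)*(-227) = -224 + ((2/5)*225)*(-227) = -224 + 90*(-227) = -224 - 20430 = -20654)
1/(y + x(846, -23)) = 1/(-20654 + 11*846**2) = 1/(-20654 + 11*715716) = 1/(-20654 + 7872876) = 1/7852222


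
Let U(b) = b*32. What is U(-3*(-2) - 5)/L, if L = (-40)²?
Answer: 1/50 ≈ 0.020000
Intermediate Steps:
U(b) = 32*b
L = 1600
U(-3*(-2) - 5)/L = (32*(-3*(-2) - 5))/1600 = (32*(6 - 5))*(1/1600) = (32*1)*(1/1600) = 32*(1/1600) = 1/50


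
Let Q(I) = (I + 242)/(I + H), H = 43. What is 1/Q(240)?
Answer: 283/482 ≈ 0.58714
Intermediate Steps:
Q(I) = (242 + I)/(43 + I) (Q(I) = (I + 242)/(I + 43) = (242 + I)/(43 + I))
1/Q(240) = 1/((242 + 240)/(43 + 240)) = 1/(482/283) = 283/482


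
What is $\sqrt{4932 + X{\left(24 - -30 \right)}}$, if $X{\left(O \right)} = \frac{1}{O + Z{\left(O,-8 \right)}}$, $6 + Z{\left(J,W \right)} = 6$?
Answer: $\frac{\sqrt{1597974}}{18} \approx 70.228$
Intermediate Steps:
$Z{\left(J,W \right)} = 0$ ($Z{\left(J,W \right)} = -6 + 6 = 0$)
$X{\left(O \right)} = \frac{1}{O}$ ($X{\left(O \right)} = \frac{1}{O + 0} = \frac{1}{O}$)
$\sqrt{4932 + X{\left(24 - -30 \right)}} = \sqrt{4932 + \frac{1}{24 - -30}} = \sqrt{4932 + \frac{1}{24 + 30}} = \sqrt{4932 + \frac{1}{54}} = \sqrt{\frac{266329}{54}} = \frac{\sqrt{1597974}}{18}$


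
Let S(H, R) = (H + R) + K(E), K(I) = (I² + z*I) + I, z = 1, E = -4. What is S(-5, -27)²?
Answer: 576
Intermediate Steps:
K(I) = I² + 2*I (K(I) = (I² + 1*I) + I = (I² + I) + I = (I + I²) + I = I² + 2*I)
S(H, R) = 8 + H + R (S(H, R) = (H + R) - 4*(2 - 4) = (H + R) - 4*(-2) = (H + R) + 8 = 8 + H + R)
S(-5, -27)² = (8 - 5 - 27)² = (-24)² = 576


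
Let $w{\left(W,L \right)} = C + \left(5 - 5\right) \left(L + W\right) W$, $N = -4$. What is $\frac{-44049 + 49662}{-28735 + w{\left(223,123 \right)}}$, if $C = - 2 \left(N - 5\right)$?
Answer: $- \frac{5613}{28717} \approx -0.19546$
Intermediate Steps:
$C = 18$ ($C = - 2 \left(-4 - 5\right) = \left(-2\right) \left(-9\right) = 18$)
$w{\left(W,L \right)} = 18$ ($w{\left(W,L \right)} = 18 + \left(5 - 5\right) \left(L + W\right) W = 18 + 0 \left(L + W\right) W = 18 + 0 W = 18 + 0 = 18$)
$\frac{-44049 + 49662}{-28735 + w{\left(223,123 \right)}} = \frac{-44049 + 49662}{-28735 + 18} = \frac{5613}{-28717} = 5613 \left(- \frac{1}{28717}\right) = - \frac{5613}{28717}$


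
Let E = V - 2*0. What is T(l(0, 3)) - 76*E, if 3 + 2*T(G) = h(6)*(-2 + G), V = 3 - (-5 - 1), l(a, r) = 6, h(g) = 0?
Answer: -1371/2 ≈ -685.50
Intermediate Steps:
V = 9 (V = 3 - 1*(-6) = 3 + 6 = 9)
E = 9 (E = 9 - 2*0 = 9 + 0 = 9)
T(G) = -3/2 (T(G) = -3/2 + (0*(-2 + G))/2 = -3/2 + (½)*0 = -3/2 + 0 = -3/2)
T(l(0, 3)) - 76*E = -3/2 - 76*9 = -3/2 - 684 = -1371/2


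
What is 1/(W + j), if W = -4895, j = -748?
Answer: -1/5643 ≈ -0.00017721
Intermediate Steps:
1/(W + j) = 1/(-4895 - 748) = 1/(-5643) = -1/5643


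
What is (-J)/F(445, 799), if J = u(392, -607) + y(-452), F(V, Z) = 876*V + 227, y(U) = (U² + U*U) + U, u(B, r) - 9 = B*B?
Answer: -561829/390047 ≈ -1.4404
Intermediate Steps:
u(B, r) = 9 + B² (u(B, r) = 9 + B*B = 9 + B²)
y(U) = U + 2*U² (y(U) = (U² + U²) + U = 2*U² + U = U + 2*U²)
F(V, Z) = 227 + 876*V
J = 561829 (J = (9 + 392²) - 452*(1 + 2*(-452)) = (9 + 153664) - 452*(1 - 904) = 153673 - 452*(-903) = 153673 + 408156 = 561829)
(-J)/F(445, 799) = (-1*561829)/(227 + 876*445) = -561829/(227 + 389820) = -561829/390047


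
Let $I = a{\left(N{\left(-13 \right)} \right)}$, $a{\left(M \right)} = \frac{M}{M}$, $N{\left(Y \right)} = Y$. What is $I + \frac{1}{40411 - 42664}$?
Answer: $\frac{2252}{2253} \approx 0.99956$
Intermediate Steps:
$a{\left(M \right)} = 1$
$I = 1$
$I + \frac{1}{40411 - 42664} = 1 + \frac{1}{40411 - 42664} = 1 + \frac{1}{-2253} = 1 - \frac{1}{2253} = \frac{2252}{2253}$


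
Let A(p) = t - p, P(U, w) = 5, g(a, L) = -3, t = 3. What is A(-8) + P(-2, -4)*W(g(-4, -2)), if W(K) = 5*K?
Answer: -64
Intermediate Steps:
A(p) = 3 - p
A(-8) + P(-2, -4)*W(g(-4, -2)) = (3 - 1*(-8)) + 5*(5*(-3)) = (3 + 8) + 5*(-15) = 11 - 75 = -64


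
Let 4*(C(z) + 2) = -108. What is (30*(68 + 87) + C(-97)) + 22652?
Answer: 27273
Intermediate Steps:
C(z) = -29 (C(z) = -2 + (1/4)*(-108) = -2 - 27 = -29)
(30*(68 + 87) + C(-97)) + 22652 = (30*(68 + 87) - 29) + 22652 = (30*155 - 29) + 22652 = (4650 - 29) + 22652 = 4621 + 22652 = 27273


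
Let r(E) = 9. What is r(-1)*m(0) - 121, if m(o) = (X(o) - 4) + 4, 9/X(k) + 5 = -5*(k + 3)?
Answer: -2501/20 ≈ -125.05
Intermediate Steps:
X(k) = 9/(-20 - 5*k) (X(k) = 9/(-5 - 5*(k + 3)) = 9/(-5 - 5*(3 + k)) = 9/(-5 + (-15 - 5*k)) = 9/(-20 - 5*k))
m(o) = -9/(20 + 5*o) (m(o) = (-9/(20 + 5*o) - 4) + 4 = (-4 - 9/(20 + 5*o)) + 4 = -9/(20 + 5*o))
r(-1)*m(0) - 121 = 9*(-9/(20 + 5*0)) - 121 = 9*(-9/(20 + 0)) - 121 = 9*(-9/20) - 121 = -81/20 - 121 = -2501/20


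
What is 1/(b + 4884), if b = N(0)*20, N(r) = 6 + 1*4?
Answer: 1/5084 ≈ 0.00019670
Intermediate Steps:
N(r) = 10 (N(r) = 6 + 4 = 10)
b = 200 (b = 10*20 = 200)
1/(b + 4884) = 1/(200 + 4884) = 1/5084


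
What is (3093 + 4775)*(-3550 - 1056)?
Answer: -36240008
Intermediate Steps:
(3093 + 4775)*(-3550 - 1056) = 7868*(-4606) = -36240008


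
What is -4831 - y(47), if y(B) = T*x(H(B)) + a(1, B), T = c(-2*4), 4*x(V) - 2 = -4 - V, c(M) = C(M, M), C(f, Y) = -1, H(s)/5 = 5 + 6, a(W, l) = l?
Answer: -19569/4 ≈ -4892.3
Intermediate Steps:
H(s) = 55 (H(s) = 5*(5 + 6) = 5*11 = 55)
c(M) = -1
x(V) = -½ - V/4 (x(V) = ½ + (-4 - V)/4 = ½ + (-1 - V/4) = -½ - V/4)
T = -1
y(B) = 57/4 + B (y(B) = -(-½ - ¼*55) + B = -(-½ - 55/4) + B = -1*(-57/4) + B = 57/4 + B)
-4831 - y(47) = -4831 - (57/4 + 47) = -4831 - 1*245/4 = -4831 - 245/4 = -19569/4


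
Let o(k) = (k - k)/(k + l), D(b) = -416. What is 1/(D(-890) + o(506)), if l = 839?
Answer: -1/416 ≈ -0.0024038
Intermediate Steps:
o(k) = 0 (o(k) = (k - k)/(k + 839) = 0/(839 + k) = 0)
1/(D(-890) + o(506)) = 1/(-416 + 0) = 1/(-416) = -1/416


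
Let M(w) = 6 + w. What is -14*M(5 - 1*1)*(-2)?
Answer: 280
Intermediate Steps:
-14*M(5 - 1*1)*(-2) = -14*(6 + (5 - 1*1))*(-2) = -14*(6 + (5 - 1))*(-2) = -14*(6 + 4)*(-2) = -14*10*(-2) = -140*(-2) = 280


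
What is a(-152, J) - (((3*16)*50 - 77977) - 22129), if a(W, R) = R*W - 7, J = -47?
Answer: 104843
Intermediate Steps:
a(W, R) = -7 + R*W
a(-152, J) - (((3*16)*50 - 77977) - 22129) = (-7 - 47*(-152)) - (((3*16)*50 - 77977) - 22129) = (-7 + 7144) - ((48*50 - 77977) - 22129) = 7137 - ((2400 - 77977) - 22129) = 7137 - (-75577 - 22129) = 7137 - 1*(-97706) = 7137 + 97706 = 104843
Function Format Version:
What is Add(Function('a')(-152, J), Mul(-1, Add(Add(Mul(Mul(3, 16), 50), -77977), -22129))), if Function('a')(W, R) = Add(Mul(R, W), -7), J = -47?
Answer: 104843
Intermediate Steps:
Function('a')(W, R) = Add(-7, Mul(R, W))
Add(Function('a')(-152, J), Mul(-1, Add(Add(Mul(Mul(3, 16), 50), -77977), -22129))) = Add(Add(-7, Mul(-47, -152)), Mul(-1, Add(Add(Mul(Mul(3, 16), 50), -77977), -22129))) = Add(Add(-7, 7144), Mul(-1, Add(Add(Mul(48, 50), -77977), -22129))) = Add(7137, Mul(-1, Add(Add(2400, -77977), -22129))) = Add(7137, Mul(-1, Add(-75577, -22129))) = Add(7137, Mul(-1, -97706)) = Add(7137, 97706) = 104843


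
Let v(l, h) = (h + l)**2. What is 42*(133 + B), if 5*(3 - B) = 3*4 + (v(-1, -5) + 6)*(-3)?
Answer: 33348/5 ≈ 6669.6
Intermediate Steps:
B = 129/5 (B = 3 - (3*4 + ((-5 - 1)**2 + 6)*(-3))/5 = 3 - (12 + ((-6)**2 + 6)*(-3))/5 = 3 - (12 + (36 + 6)*(-3))/5 = 3 - (12 + 42*(-3))/5 = 3 - (12 - 126)/5 = 3 - 1/5*(-114) = 3 + 114/5 = 129/5 ≈ 25.800)
42*(133 + B) = 42*(133 + 129/5) = 42*(794/5) = 33348/5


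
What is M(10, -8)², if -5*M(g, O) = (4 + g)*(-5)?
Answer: 196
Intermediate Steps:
M(g, O) = 4 + g (M(g, O) = -(4 + g)*(-5)/5 = -(-20 - 5*g)/5 = 4 + g)
M(10, -8)² = (4 + 10)² = 14² = 196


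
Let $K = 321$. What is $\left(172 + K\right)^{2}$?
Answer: $243049$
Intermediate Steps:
$\left(172 + K\right)^{2} = \left(172 + 321\right)^{2} = 493^{2} = 243049$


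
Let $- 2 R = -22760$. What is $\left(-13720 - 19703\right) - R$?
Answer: $-44803$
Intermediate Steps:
$R = 11380$ ($R = \left(- \frac{1}{2}\right) \left(-22760\right) = 11380$)
$\left(-13720 - 19703\right) - R = \left(-13720 - 19703\right) - 11380 = -33423 - 11380 = -44803$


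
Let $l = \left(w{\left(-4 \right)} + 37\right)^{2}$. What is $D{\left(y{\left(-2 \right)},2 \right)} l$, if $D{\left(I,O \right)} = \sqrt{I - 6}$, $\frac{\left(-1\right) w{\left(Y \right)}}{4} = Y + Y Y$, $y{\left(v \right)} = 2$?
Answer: $242 i \approx 242.0 i$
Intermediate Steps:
$w{\left(Y \right)} = - 4 Y - 4 Y^{2}$ ($w{\left(Y \right)} = - 4 \left(Y + Y Y\right) = - 4 \left(Y + Y^{2}\right) = - 4 Y - 4 Y^{2}$)
$l = 121$ ($l = \left(\left(-4\right) \left(-4\right) \left(1 - 4\right) + 37\right)^{2} = \left(\left(-4\right) \left(-4\right) \left(-3\right) + 37\right)^{2} = \left(-48 + 37\right)^{2} = \left(-11\right)^{2} = 121$)
$D{\left(I,O \right)} = \sqrt{-6 + I}$
$D{\left(y{\left(-2 \right)},2 \right)} l = \sqrt{-6 + 2} \cdot 121 = \sqrt{-4} \cdot 121 = 2 i 121 = 242 i$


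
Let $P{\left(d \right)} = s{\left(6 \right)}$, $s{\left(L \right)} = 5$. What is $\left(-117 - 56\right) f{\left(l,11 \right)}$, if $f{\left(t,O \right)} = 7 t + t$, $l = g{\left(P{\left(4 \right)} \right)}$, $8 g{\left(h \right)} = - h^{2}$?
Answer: $4325$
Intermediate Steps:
$P{\left(d \right)} = 5$
$g{\left(h \right)} = - \frac{h^{2}}{8}$ ($g{\left(h \right)} = \frac{\left(-1\right) h^{2}}{8} = - \frac{h^{2}}{8}$)
$l = - \frac{25}{8}$ ($l = - \frac{5^{2}}{8} = \left(- \frac{1}{8}\right) 25 = - \frac{25}{8} \approx -3.125$)
$f{\left(t,O \right)} = 8 t$
$\left(-117 - 56\right) f{\left(l,11 \right)} = \left(-117 - 56\right) 8 \left(- \frac{25}{8}\right) = \left(-173\right) \left(-25\right) = 4325$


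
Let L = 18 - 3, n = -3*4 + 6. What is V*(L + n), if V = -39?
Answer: -351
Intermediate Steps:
n = -6 (n = -12 + 6 = -6)
L = 15 (L = 18 - 1*3 = 18 - 3 = 15)
V*(L + n) = -39*(15 - 6) = -39*9 = -351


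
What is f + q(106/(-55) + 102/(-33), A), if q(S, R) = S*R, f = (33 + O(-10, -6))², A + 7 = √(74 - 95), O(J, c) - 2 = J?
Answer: 36307/55 - 276*I*√21/55 ≈ 660.13 - 22.996*I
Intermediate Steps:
O(J, c) = 2 + J
A = -7 + I*√21 (A = -7 + √(74 - 95) = -7 + √(-21) = -7 + I*√21 ≈ -7.0 + 4.5826*I)
f = 625 (f = (33 + (2 - 10))² = (33 - 8)² = 25² = 625)
q(S, R) = R*S
f + q(106/(-55) + 102/(-33), A) = 625 + (-7 + I*√21)*(106/(-55) + 102/(-33)) = 625 + (-7 + I*√21)*(106*(-1/55) + 102*(-1/33)) = 625 + (-7 + I*√21)*(-106/55 - 34/11) = 625 + (-7 + I*√21)*(-276/55) = 625 + (1932/55 - 276*I*√21/55) = 36307/55 - 276*I*√21/55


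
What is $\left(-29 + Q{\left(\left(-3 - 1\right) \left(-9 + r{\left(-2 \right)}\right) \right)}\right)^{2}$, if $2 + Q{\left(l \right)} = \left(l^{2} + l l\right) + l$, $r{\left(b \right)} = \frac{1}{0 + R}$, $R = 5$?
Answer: $\frac{3851071249}{625} \approx 6.1617 \cdot 10^{6}$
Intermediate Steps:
$r{\left(b \right)} = \frac{1}{5}$ ($r{\left(b \right)} = \frac{1}{0 + 5} = \frac{1}{5}$)
$Q{\left(l \right)} = -2 + l + 2 l^{2}$ ($Q{\left(l \right)} = -2 + \left(\left(l^{2} + l l\right) + l\right) = -2 + \left(\left(l^{2} + l^{2}\right) + l\right) = -2 + \left(2 l^{2} + l\right) = -2 + \left(l + 2 l^{2}\right) = -2 + l + 2 l^{2}$)
$\left(-29 + Q{\left(\left(-3 - 1\right) \left(-9 + r{\left(-2 \right)}\right) \right)}\right)^{2} = \left(-29 + \left(-2 + \left(-3 - 1\right) \left(-9 + \frac{1}{5}\right) + 2 \left(\left(-3 - 1\right) \left(-9 + \frac{1}{5}\right)\right)^{2}\right)\right)^{2} = \left(-29 - \left(- \frac{166}{5} - \frac{61952}{25}\right)\right)^{2} = \left(-29 + \left(-2 + \frac{176}{5} + 2 \left(\frac{176}{5}\right)^{2}\right)\right)^{2} = \left(-29 + \left(-2 + \frac{176}{5} + 2 \cdot \frac{30976}{25}\right)\right)^{2} = \left(-29 + \left(-2 + \frac{176}{5} + \frac{61952}{25}\right)\right)^{2} = \left(-29 + \frac{62782}{25}\right)^{2} = \left(\frac{62057}{25}\right)^{2} = \frac{3851071249}{625}$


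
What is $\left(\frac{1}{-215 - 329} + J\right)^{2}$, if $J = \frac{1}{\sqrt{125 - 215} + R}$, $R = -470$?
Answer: $\frac{9 \left(338 \sqrt{10} + 57117 i\right)}{1479680 \left(282 \sqrt{10} + 22081 i\right)} \approx 1.572 \cdot 10^{-5} + 3.4043 \cdot 10^{-7} i$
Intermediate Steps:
$J = \frac{1}{-470 + 3 i \sqrt{10}}$ ($J = \frac{1}{\sqrt{125 - 215} - 470} = \frac{1}{\sqrt{-90} - 470} = \frac{1}{3 i \sqrt{10} - 470} = \frac{1}{-470 + 3 i \sqrt{10}} \approx -0.0021268 - 4.293 \cdot 10^{-5} i$)
$\left(\frac{1}{-215 - 329} + J\right)^{2} = \left(\frac{1}{-215 - 329} - \left(\frac{47}{22099} + \frac{3 i \sqrt{10}}{220990}\right)\right)^{2} = \left(\frac{1}{-544} - \left(\frac{47}{22099} + \frac{3 i \sqrt{10}}{220990}\right)\right)^{2} = \left(- \frac{1}{544} - \left(\frac{47}{22099} + \frac{3 i \sqrt{10}}{220990}\right)\right)^{2} = \left(- \frac{47667}{12021856} - \frac{3 i \sqrt{10}}{220990}\right)^{2}$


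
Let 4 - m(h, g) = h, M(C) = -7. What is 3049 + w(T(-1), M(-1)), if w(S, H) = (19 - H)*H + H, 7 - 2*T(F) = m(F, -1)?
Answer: 2860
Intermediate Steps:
m(h, g) = 4 - h
T(F) = 3/2 + F/2 (T(F) = 7/2 - (4 - F)/2 = 7/2 + (-2 + F/2) = 3/2 + F/2)
w(S, H) = H + H*(19 - H) (w(S, H) = H*(19 - H) + H = H + H*(19 - H))
3049 + w(T(-1), M(-1)) = 3049 - 7*(20 - 1*(-7)) = 3049 - 7*(20 + 7) = 3049 - 7*27 = 3049 - 189 = 2860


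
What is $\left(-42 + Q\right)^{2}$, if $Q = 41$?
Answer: $1$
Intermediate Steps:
$\left(-42 + Q\right)^{2} = \left(-42 + 41\right)^{2} = \left(-1\right)^{2} = 1$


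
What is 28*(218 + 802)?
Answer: 28560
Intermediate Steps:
28*(218 + 802) = 28*1020 = 28560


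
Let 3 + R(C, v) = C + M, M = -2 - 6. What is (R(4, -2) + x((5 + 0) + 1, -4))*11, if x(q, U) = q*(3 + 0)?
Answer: 121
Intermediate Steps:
M = -8
R(C, v) = -11 + C (R(C, v) = -3 + (C - 8) = -3 + (-8 + C) = -11 + C)
x(q, U) = 3*q (x(q, U) = q*3 = 3*q)
(R(4, -2) + x((5 + 0) + 1, -4))*11 = ((-11 + 4) + 3*((5 + 0) + 1))*11 = (-7 + 3*(5 + 1))*11 = (-7 + 3*6)*11 = (-7 + 18)*11 = 11*11 = 121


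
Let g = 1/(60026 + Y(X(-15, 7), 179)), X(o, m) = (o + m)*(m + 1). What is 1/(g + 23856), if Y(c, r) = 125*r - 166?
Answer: 82235/1961798161 ≈ 4.1918e-5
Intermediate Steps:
X(o, m) = (1 + m)*(m + o) (X(o, m) = (m + o)*(1 + m) = (1 + m)*(m + o))
Y(c, r) = -166 + 125*r
g = 1/82235 (g = 1/(60026 + (-166 + 125*179)) = 1/(60026 + (-166 + 22375)) = 1/(60026 + 22209) = 1/82235 ≈ 1.2160e-5)
1/(g + 23856) = 1/(1/82235 + 23856) = 1/(1961798161/82235) = 82235/1961798161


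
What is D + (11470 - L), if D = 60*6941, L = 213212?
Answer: 214718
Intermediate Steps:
D = 416460
D + (11470 - L) = 416460 + (11470 - 1*213212) = 416460 + (11470 - 213212) = 416460 - 201742 = 214718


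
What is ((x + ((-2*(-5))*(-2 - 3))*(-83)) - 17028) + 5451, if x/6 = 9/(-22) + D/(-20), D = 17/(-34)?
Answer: -1634447/220 ≈ -7429.3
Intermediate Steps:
D = -½ (D = 17*(-1/34) = -½ ≈ -0.50000)
x = -507/220 (x = 6*(9/(-22) - ½/(-20)) = 6*(9*(-1/22) - ½*(-1/20)) = 6*(-9/22 + 1/40) = 6*(-169/440) = -507/220 ≈ -2.3045)
((x + ((-2*(-5))*(-2 - 3))*(-83)) - 17028) + 5451 = ((-507/220 + ((-2*(-5))*(-2 - 3))*(-83)) - 17028) + 5451 = ((-507/220 + (10*(-5))*(-83)) - 17028) + 5451 = ((-507/220 - 50*(-83)) - 17028) + 5451 = ((-507/220 + 4150) - 17028) + 5451 = (912493/220 - 17028) + 5451 = -2833667/220 + 5451 = -1634447/220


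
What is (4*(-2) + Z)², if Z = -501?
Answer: 259081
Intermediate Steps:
(4*(-2) + Z)² = (4*(-2) - 501)² = (-8 - 501)² = (-509)² = 259081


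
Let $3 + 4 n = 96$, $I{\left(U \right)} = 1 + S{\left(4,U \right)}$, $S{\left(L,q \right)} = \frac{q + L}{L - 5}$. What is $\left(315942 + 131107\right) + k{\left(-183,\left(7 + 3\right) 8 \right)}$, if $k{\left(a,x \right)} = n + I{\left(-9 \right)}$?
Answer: $\frac{1788313}{4} \approx 4.4708 \cdot 10^{5}$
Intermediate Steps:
$S{\left(L,q \right)} = \frac{L + q}{-5 + L}$
$I{\left(U \right)} = -3 - U$ ($I{\left(U \right)} = 1 + \frac{4 + U}{-5 + 4} = 1 + \frac{4 + U}{-1} = 1 - \left(4 + U\right) = -3 - U$)
$n = \frac{93}{4}$ ($n = - \frac{3}{4} + \frac{1}{4} \cdot 96 = - \frac{3}{4} + 24 = \frac{93}{4} \approx 23.25$)
$k{\left(a,x \right)} = \frac{117}{4}$ ($k{\left(a,x \right)} = \frac{93}{4} - -6 = \frac{93}{4} + \left(-3 + 9\right) = \frac{93}{4} + 6 = \frac{117}{4}$)
$\left(315942 + 131107\right) + k{\left(-183,\left(7 + 3\right) 8 \right)} = \left(315942 + 131107\right) + \frac{117}{4} = 447049 + \frac{117}{4} = \frac{1788313}{4}$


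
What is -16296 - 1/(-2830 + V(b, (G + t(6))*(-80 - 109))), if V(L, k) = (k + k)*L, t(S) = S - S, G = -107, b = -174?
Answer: -114730912463/7040434 ≈ -16296.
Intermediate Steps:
t(S) = 0
V(L, k) = 2*L*k (V(L, k) = (2*k)*L = 2*L*k)
-16296 - 1/(-2830 + V(b, (G + t(6))*(-80 - 109))) = -16296 - 1/(-2830 + 2*(-174)*((-107 + 0)*(-80 - 109))) = -16296 - 1/(-2830 + 2*(-174)*(-107*(-189))) = -16296 - 1/(-2830 + 2*(-174)*20223) = -16296 - 1/(-2830 - 7037604) = -16296 - 1/(-7040434) = -16296 - 1*(-1/7040434) = -16296 + 1/7040434 = -114730912463/7040434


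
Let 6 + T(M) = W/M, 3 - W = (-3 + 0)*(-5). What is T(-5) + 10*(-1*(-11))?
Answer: 532/5 ≈ 106.40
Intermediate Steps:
W = -12 (W = 3 - (-3 + 0)*(-5) = 3 - (-3)*(-5) = 3 - 1*15 = 3 - 15 = -12)
T(M) = -6 - 12/M
T(-5) + 10*(-1*(-11)) = (-6 - 12/(-5)) + 10*(-1*(-11)) = (-6 - 12*(-⅕)) + 10*11 = (-6 + 12/5) + 110 = -18/5 + 110 = 532/5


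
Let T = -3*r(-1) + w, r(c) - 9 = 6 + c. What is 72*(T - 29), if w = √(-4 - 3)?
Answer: -5112 + 72*I*√7 ≈ -5112.0 + 190.49*I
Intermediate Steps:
r(c) = 15 + c (r(c) = 9 + (6 + c) = 15 + c)
w = I*√7 (w = √(-7) = I*√7 ≈ 2.6458*I)
T = -42 + I*√7 (T = -3*(15 - 1) + I*√7 = -3*14 + I*√7 = -42 + I*√7 ≈ -42.0 + 2.6458*I)
72*(T - 29) = 72*((-42 + I*√7) - 29) = 72*(-71 + I*√7) = -5112 + 72*I*√7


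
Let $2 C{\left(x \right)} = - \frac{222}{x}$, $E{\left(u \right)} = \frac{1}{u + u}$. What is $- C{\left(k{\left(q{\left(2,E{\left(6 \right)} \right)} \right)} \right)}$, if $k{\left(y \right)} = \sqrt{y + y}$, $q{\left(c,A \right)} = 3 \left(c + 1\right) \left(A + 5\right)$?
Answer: $\frac{37 \sqrt{366}}{61} \approx 11.604$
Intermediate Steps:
$E{\left(u \right)} = \frac{1}{2 u}$
$q{\left(c,A \right)} = 3 \left(1 + c\right) \left(5 + A\right)$
$k{\left(y \right)} = \sqrt{2} \sqrt{y}$ ($k{\left(y \right)} = \sqrt{2 y} = \sqrt{2} \sqrt{y}$)
$C{\left(x \right)} = - \frac{111}{x}$ ($C{\left(x \right)} = \frac{\left(-222\right) \frac{1}{x}}{2} = - \frac{111}{x}$)
$- C{\left(k{\left(q{\left(2,E{\left(6 \right)} \right)} \right)} \right)} = - \frac{-111}{\sqrt{2} \sqrt{15 + 3 \frac{1}{2 \cdot 6} + 15 \cdot 2 + 3 \frac{1}{2 \cdot 6} \cdot 2}} = - \frac{-111}{\sqrt{2} \sqrt{15 + 3 \cdot \frac{1}{2} \cdot \frac{1}{6} + 30 + 3 \cdot \frac{1}{2} \cdot \frac{1}{6} \cdot 2}} = - \frac{-111}{\sqrt{2} \sqrt{15 + 3 \cdot \frac{1}{12} + 30 + 3 \cdot \frac{1}{12} \cdot 2}} = - \frac{-111}{\sqrt{2} \sqrt{15 + \frac{1}{4} + 30 + \frac{1}{2}}} = - \frac{-111}{\sqrt{2} \sqrt{\frac{183}{4}}} = - \frac{-111}{\sqrt{2} \frac{\sqrt{183}}{2}} = - \frac{-111}{\frac{1}{2} \sqrt{366}} = - \left(-111\right) \frac{\sqrt{366}}{183} = - \frac{\left(-37\right) \sqrt{366}}{61} = \frac{37 \sqrt{366}}{61}$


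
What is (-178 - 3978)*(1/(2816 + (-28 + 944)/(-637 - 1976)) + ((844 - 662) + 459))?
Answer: -4899951829615/1839323 ≈ -2.6640e+6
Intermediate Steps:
(-178 - 3978)*(1/(2816 + (-28 + 944)/(-637 - 1976)) + ((844 - 662) + 459)) = -4156*(1/(2816 + 916/(-2613)) + (182 + 459)) = -4156*(1/(2816 + 916*(-1/2613)) + 641) = -4156*(1/(2816 - 916/2613) + 641) = -4156*(1/(7357292/2613) + 641) = -4156*(2613/7357292 + 641) = -4156*4716026785/7357292 = -4899951829615/1839323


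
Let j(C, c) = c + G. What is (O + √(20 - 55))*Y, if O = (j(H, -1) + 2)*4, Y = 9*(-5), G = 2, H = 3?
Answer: -540 - 45*I*√35 ≈ -540.0 - 266.22*I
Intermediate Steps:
j(C, c) = 2 + c (j(C, c) = c + 2 = 2 + c)
Y = -45
O = 12 (O = ((2 - 1) + 2)*4 = (1 + 2)*4 = 3*4 = 12)
(O + √(20 - 55))*Y = (12 + √(20 - 55))*(-45) = (12 + √(-35))*(-45) = (12 + I*√35)*(-45) = -540 - 45*I*√35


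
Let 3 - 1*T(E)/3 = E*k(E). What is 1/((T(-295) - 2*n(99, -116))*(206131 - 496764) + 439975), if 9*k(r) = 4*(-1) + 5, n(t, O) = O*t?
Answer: -3/20118040133 ≈ -1.4912e-10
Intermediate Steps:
k(r) = ⅑ (k(r) = (4*(-1) + 5)/9 = (-4 + 5)/9 = (⅑)*1 = ⅑)
T(E) = 9 - E/3 (T(E) = 9 - 3*E/9 = 9 - E/3)
1/((T(-295) - 2*n(99, -116))*(206131 - 496764) + 439975) = 1/(((9 - ⅓*(-295)) - (-232)*99)*(206131 - 496764) + 439975) = 1/(((9 + 295/3) - 2*(-11484))*(-290633) + 439975) = 1/((322/3 + 22968)*(-290633) + 439975) = 1/((69226/3)*(-290633) + 439975) = 1/(-20119360058/3 + 439975) = 1/(-20118040133/3) = -3/20118040133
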